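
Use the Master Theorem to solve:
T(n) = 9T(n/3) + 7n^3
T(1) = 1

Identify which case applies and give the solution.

a=9, b=3, f(n)=7n^3. log_3(9) = 2. Since c=3 > 2 and the regularity condition holds (9(n/3)^3 = (9/3^3)n^3 with 9/3^3 < 1), Case 3 applies: T(n) = Θ(f(n)) = O(n^3).

Answer: O(n^3) - Case 3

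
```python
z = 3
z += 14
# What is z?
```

Trace:
`z = 3` → z = 3
`z += 14` → z = 17
So z = 17

Answer: 17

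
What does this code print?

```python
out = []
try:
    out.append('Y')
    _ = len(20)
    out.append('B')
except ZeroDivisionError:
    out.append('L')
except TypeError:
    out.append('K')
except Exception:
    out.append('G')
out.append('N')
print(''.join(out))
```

Execution trace: 'Y' (try body) → 'K' (except TypeError) → 'N' (after the try/except). Output: YKN

Answer: YKN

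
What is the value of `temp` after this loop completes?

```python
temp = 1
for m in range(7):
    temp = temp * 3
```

Multiply by 3, 7 times: 1 * 3^7 = 2187
`temp` takes the values: 1 → 3 → 9 → 27 → 81 → 243 → 729 → 2187

Answer: 2187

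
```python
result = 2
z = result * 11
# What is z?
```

Trace:
`result = 2` → result = 2
`z = result * 11` → z = 22
So z = 22

Answer: 22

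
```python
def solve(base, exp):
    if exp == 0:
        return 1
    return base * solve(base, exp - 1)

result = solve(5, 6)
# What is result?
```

solve(5, 6) = 5 * 5 * 5 * 5 * 5 * 5 = 15625

Answer: 15625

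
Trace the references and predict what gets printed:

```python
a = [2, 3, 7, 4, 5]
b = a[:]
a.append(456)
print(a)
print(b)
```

Key concept: slice [:] creates copy.
Step by step:
`a = [2, 3, 7, 4, 5]` → a = [2, 3, 7, 4, 5]
`b = a[:]` → b = [2, 3, 7, 4, 5]
`a.append(456)` → a = [2, 3, 7, 4, 5, 456]
`print(a)` → prints [2, 3, 7, 4, 5, 456]
`print(b)` → prints [2, 3, 7, 4, 5]

Answer:
[2, 3, 7, 4, 5, 456]
[2, 3, 7, 4, 5]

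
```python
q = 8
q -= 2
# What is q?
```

Trace:
`q = 8` → q = 8
`q -= 2` → q = 6
So q = 6

Answer: 6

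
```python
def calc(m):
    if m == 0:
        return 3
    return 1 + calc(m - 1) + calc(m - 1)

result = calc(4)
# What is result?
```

calc(m) = 1 + 2·calc(m-1), calc(0)=3. Closed form: (3+1)·2^4 - 1 = 63.

Answer: 63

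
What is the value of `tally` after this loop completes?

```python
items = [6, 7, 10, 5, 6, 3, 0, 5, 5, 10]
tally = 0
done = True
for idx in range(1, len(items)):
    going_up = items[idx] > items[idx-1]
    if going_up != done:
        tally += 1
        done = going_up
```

Count direction changes in [6, 7, 10, 5, 6, 3, 0, 5, 5, 10]
`tally` takes the values: 0 → 1 → 2 → 3 → 4 → 5 → 6

Answer: 6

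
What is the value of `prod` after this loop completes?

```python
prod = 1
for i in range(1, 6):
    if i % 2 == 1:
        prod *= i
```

Product of odd numbers 1 to 5
`prod` takes the values: 1 → 3 → 15

Answer: 15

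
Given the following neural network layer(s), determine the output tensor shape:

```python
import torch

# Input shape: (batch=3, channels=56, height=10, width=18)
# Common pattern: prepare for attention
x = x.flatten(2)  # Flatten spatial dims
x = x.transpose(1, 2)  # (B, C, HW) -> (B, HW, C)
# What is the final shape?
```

Input: (3, 56, 10, 18) -> after flatten(2): (3, 56, 180) -> Output: (3, 180, 56)

Answer: (3, 180, 56)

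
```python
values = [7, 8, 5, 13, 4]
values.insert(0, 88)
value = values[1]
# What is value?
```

Trace:
`values = [7, 8, 5, 13, 4]` → values = [7, 8, 5, 13, 4]
`values.insert(0, 88)` → values = [88, 7, 8, 5, 13, 4]
`value = values[1]` → value = 7
So value = 7

Answer: 7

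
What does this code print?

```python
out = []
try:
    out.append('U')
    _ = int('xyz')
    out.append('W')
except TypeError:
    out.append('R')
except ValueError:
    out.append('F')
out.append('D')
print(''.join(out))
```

Execution trace: 'U' (try body) → 'F' (except ValueError) → 'D' (after the try/except). Output: UFD

Answer: UFD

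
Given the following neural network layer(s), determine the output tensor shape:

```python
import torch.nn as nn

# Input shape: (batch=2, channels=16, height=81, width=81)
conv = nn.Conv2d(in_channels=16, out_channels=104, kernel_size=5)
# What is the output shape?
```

Input: (2, 16, 81, 81) -> Output: (2, 104, 77, 77)

Answer: (2, 104, 77, 77)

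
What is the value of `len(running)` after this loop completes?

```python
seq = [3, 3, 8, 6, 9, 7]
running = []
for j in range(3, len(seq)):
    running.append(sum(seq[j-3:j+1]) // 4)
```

Number of 4-element averages
`running` takes the values: [] → [5] → [5, 6] → [5, 6, 7]
So `len(running)` = 3

Answer: 3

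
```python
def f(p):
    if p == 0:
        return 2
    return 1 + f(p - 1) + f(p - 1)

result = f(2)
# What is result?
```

f(p) = 1 + 2·f(p-1), f(0)=2. Closed form: (2+1)·2^2 - 1 = 11.

Answer: 11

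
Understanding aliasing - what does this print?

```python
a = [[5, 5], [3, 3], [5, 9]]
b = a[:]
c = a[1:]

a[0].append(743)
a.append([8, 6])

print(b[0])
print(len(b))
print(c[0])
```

Key concept: slice with nested mutation.
Step by step:
`a = [[5, 5], [3, 3], [5, 9]]` → a = [[5, 5], [3, 3], [5, 9]]
`b = a[:]` → b = [[5, 5], [3, 3], [5, 9]]
`c = a[1:]` → c = [[3, 3], [5, 9]]
`a[0].append(743)` → a = [[5, 5, 743], [3, 3], [5, 9]]; b = [[5, 5, 743], [3, 3], [5, 9]]
`a.append([8, 6])` → a = [[5, 5, 743], [3, 3], [5, 9], [8, 6]]
`print(b[0])` → prints [5, 5, 743]
`print(len(b))` → prints 3
`print(c[0])` → prints [3, 3]

Answer:
[5, 5, 743]
3
[3, 3]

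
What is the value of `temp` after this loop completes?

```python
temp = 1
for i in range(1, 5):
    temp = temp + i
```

Start at 1, add 1 through 4
`temp` takes the values: 1 → 2 → 4 → 7 → 11

Answer: 11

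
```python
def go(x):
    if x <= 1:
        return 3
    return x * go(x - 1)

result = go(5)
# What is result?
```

go(5) = 5 * 4 * 3 * 2 * 3 = 360

Answer: 360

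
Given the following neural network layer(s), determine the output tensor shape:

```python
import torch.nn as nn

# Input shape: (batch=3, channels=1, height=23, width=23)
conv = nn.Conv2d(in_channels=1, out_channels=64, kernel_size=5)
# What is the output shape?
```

Input: (3, 1, 23, 23) -> Output: (3, 64, 19, 19)

Answer: (3, 64, 19, 19)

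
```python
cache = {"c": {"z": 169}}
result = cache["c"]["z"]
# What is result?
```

Trace:
`cache = {"c": {"z": 169}}` → cache = {'c': {'z': 169}}
`result = cache["c"]["z"]` → result = 169
So result = 169

Answer: 169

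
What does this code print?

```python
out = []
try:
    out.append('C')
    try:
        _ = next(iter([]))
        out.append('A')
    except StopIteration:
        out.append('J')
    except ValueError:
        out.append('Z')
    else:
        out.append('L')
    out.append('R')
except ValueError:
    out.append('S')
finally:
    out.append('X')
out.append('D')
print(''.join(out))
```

Execution trace: 'C' (try body) → 'J' (inner except StopIteration) → 'R' (try body, no exception) → 'X' (finally) → 'D' (after the try/except). Output: CJRXD

Answer: CJRXD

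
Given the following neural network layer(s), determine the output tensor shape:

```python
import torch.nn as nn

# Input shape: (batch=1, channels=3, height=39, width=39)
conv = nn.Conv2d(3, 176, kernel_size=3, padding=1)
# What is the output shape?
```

Input: (1, 3, 39, 39) -> Output: (1, 176, 39, 39)

Answer: (1, 176, 39, 39)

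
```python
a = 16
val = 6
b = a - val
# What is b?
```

Trace:
`a = 16` → a = 16
`val = 6` → val = 6
`b = a - val` → b = 10
So b = 10

Answer: 10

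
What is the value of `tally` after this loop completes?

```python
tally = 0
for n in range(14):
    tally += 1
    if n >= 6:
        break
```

Loop breaks when n reaches 6, tally is 7
`tally` takes the values: 0 → 1 → 2 → 3 → 4 → 5 → 6 → 7

Answer: 7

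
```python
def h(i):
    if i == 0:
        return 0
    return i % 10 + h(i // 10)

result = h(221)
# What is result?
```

Sum of digits of 221: 1 + 2 + 2 = 5

Answer: 5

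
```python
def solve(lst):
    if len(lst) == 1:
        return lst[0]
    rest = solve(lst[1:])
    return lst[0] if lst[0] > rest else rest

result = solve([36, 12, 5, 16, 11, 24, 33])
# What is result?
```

Recursive max over [36, 12, 5, 16, 11, 24, 33] = 36

Answer: 36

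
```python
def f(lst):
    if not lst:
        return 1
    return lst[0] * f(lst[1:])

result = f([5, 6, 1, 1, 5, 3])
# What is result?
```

Product over [5, 6, 1, 1, 5, 3] = 5 * 6 * 1 * 1 * 5 * 3 = 450

Answer: 450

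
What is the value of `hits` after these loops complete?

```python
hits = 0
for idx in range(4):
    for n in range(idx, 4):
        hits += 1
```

Upper triangle: 4 + 3 + ... + 1
`hits` takes the values: 0 → 1 → 2 → 3 → 4 → 5 → 6 → 7 → 8 → 9 → 10

Answer: 10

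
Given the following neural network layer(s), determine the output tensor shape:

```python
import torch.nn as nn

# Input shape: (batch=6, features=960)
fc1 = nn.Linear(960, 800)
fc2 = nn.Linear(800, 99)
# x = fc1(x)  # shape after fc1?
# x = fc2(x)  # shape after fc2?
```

Input: (6, 960) -> after fc1: (6, 800) -> Output: (6, 99)

Answer: (6, 99)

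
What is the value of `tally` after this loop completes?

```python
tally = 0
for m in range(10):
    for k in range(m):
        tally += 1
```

Triangle number: 0+1+2+...+9
`tally` takes the values: 0 → 1 → 2 → 3 → 4 → 5 → 6 → 7 → 8 → 9 → 10 → 11 → 12 → 13 → 14 → 15 → 16 → 17 → 18 → 19 → 20 → 21 → 22 → 23 → 24 → 25 → 26 → 27 → 28 → 29 → … → 41 → 42 → 43 → 44 → 45

Answer: 45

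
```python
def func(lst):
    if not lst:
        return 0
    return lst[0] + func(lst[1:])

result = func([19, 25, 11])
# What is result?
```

19 + 25 + 11 + 0 = 55

Answer: 55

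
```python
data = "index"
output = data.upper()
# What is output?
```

Trace:
`data = "index"` → data = 'index'
`output = data.upper()` → output = 'INDEX'
So output = 'INDEX'

Answer: 'INDEX'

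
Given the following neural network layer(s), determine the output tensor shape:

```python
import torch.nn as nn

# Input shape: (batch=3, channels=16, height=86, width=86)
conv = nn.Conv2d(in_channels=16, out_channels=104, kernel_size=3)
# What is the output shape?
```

Input: (3, 16, 86, 86) -> Output: (3, 104, 84, 84)

Answer: (3, 104, 84, 84)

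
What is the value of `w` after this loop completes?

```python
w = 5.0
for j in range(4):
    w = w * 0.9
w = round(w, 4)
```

Exponential decay: 5.0 * 0.9^4
`w` takes the values: 5.0 → 4.5 → 4.05 → 3.645 → 3.2805

Answer: 3.2805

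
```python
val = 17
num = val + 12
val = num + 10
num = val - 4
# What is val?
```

Trace:
`val = 17` → val = 17
`num = val + 12` → num = 29
`val = num + 10` → val = 39
`num = val - 4` → num = 35
So val = 39

Answer: 39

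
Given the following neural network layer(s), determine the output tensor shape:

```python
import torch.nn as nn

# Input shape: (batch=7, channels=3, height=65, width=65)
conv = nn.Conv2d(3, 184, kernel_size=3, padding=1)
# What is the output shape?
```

Input: (7, 3, 65, 65) -> Output: (7, 184, 65, 65)

Answer: (7, 184, 65, 65)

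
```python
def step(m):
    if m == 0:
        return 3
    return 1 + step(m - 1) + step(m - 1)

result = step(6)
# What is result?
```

step(m) = 1 + 2·step(m-1), step(0)=3. Closed form: (3+1)·2^6 - 1 = 255.

Answer: 255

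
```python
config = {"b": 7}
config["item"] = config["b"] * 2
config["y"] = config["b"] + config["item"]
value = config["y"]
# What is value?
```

Trace:
`config = {"b": 7}` → config = {'b': 7}
`config["item"] = config["b"] * 2` → config = {'b': 7, 'item': 14}
`config["y"] = config["b"] + config["item"]` → config = {'b': 7, 'item': 14, 'y': 21}
`value = config["y"]` → value = 21
So value = 21

Answer: 21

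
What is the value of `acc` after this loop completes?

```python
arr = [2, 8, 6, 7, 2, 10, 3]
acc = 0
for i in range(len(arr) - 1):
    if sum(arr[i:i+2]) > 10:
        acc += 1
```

Count windows with sum > 10
`acc` takes the values: 0 → 1 → 2 → 3 → 4

Answer: 4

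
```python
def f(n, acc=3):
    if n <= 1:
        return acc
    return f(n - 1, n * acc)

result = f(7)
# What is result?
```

Accumulator trace (n, acc): (7, 3) -> (6, 21) -> (5, 126) -> (4, 630) -> (3, 2520) -> (2, 7560) -> (1, 15120) -> return 15120

Answer: 15120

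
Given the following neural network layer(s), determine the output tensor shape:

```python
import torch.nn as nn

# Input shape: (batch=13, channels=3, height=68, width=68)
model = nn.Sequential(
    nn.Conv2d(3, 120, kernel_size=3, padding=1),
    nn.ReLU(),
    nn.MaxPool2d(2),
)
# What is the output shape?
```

Input: (13, 3, 68, 68) -> after Conv2d: (13, 120, 68, 68) -> after ReLU: (13, 120, 68, 68) -> Output: (13, 120, 34, 34)

Answer: (13, 120, 34, 34)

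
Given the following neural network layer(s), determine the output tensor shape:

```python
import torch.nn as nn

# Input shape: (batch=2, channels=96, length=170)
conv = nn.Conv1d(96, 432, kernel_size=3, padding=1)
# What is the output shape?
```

Input: (2, 96, 170) -> Output: (2, 432, 170)

Answer: (2, 432, 170)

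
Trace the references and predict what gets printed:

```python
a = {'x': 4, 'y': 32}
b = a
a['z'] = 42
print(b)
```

Key concept: dict aliasing.
Step by step:
`a = {'x': 4, 'y': 32}` → a = {'x': 4, 'y': 32}
`b = a` → b = {'x': 4, 'y': 32} (same object as a)
`a['z'] = 42` → a = {'x': 4, 'y': 32, 'z': 42} (same object as b); b = {'x': 4, 'y': 32, 'z': 42} (same object as a)
`print(b)` → prints {'x': 4, 'y': 32, 'z': 42}

Answer: {'x': 4, 'y': 32, 'z': 42}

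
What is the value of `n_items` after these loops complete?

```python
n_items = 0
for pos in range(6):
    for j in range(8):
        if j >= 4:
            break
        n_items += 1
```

Inner breaks at 4, outer runs 6 times
`n_items` takes the values: 0 → 1 → 2 → 3 → 4 → 5 → 6 → 7 → 8 → 9 → 10 → 11 → 12 → 13 → 14 → 15 → 16 → 17 → 18 → 19 → 20 → 21 → 22 → 23 → 24

Answer: 24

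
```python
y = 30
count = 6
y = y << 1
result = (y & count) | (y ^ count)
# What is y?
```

Trace:
`y = 30` → y = 30
`count = 6` → count = 6
`y = y << 1` → y = 60
`result = (y & count) | (y ^ count)` → result = 62
So y = 60

Answer: 60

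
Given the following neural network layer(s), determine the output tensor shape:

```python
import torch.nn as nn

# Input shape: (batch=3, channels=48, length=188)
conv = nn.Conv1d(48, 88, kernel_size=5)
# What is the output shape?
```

Input: (3, 48, 188) -> Output: (3, 88, 184)

Answer: (3, 88, 184)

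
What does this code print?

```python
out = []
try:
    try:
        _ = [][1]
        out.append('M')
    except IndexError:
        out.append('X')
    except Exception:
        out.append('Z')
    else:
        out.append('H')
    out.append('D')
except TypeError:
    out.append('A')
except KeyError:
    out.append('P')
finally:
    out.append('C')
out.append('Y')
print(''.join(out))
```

Execution trace: 'X' (inner except IndexError) → 'D' (try body, no exception) → 'C' (finally) → 'Y' (after the try/except). Output: XDCY

Answer: XDCY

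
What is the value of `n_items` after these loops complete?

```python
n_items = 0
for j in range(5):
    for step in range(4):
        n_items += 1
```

5 * 4 = 20
`n_items` takes the values: 0 → 1 → 2 → 3 → 4 → 5 → 6 → 7 → 8 → 9 → 10 → 11 → 12 → 13 → 14 → 15 → 16 → 17 → 18 → 19 → 20

Answer: 20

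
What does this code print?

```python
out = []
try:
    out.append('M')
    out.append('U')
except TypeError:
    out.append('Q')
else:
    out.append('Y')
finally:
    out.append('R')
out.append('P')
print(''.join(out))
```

Execution trace: 'M' (try body) → 'U' (try body, no exception) → 'Y' (else) → 'R' (finally) → 'P' (after the try/except). Output: MUYRP

Answer: MUYRP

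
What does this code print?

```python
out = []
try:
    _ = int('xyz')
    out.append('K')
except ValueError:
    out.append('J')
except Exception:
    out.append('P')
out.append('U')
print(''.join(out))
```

Execution trace: 'J' (except ValueError) → 'U' (after the try/except). Output: JU

Answer: JU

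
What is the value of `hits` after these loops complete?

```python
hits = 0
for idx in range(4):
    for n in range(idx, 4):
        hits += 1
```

Upper triangle: 4 + 3 + ... + 1
`hits` takes the values: 0 → 1 → 2 → 3 → 4 → 5 → 6 → 7 → 8 → 9 → 10

Answer: 10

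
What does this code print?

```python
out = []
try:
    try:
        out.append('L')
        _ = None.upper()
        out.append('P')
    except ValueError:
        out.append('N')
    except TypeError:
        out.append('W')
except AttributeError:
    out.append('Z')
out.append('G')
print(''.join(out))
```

Execution trace: 'L' (try body) → 'Z' (outer except AttributeError) → 'G' (after the try/except). Output: LZG

Answer: LZG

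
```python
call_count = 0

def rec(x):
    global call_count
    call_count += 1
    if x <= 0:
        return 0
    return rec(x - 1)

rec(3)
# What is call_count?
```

Linear recursion stepping by 1: 4 calls from x=3 down to ≤0.

Answer: 4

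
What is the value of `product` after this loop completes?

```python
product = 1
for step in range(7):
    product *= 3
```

3^7 = 2187
`product` takes the values: 1 → 3 → 9 → 27 → 81 → 243 → 729 → 2187

Answer: 2187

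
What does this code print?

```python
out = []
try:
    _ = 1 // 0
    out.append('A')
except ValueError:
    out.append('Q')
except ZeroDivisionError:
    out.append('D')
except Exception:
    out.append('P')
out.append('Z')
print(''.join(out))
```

Execution trace: 'D' (except ZeroDivisionError) → 'Z' (after the try/except). Output: DZ

Answer: DZ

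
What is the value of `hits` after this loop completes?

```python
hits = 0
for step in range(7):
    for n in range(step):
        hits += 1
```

Triangle number: 0+1+2+...+6
`hits` takes the values: 0 → 1 → 2 → 3 → 4 → 5 → 6 → 7 → 8 → 9 → 10 → 11 → 12 → 13 → 14 → 15 → 16 → 17 → 18 → 19 → 20 → 21

Answer: 21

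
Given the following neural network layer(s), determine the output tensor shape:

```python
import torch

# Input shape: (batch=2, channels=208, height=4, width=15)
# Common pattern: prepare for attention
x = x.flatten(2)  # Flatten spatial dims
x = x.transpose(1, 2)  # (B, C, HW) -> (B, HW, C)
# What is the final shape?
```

Input: (2, 208, 4, 15) -> after flatten(2): (2, 208, 60) -> Output: (2, 60, 208)

Answer: (2, 60, 208)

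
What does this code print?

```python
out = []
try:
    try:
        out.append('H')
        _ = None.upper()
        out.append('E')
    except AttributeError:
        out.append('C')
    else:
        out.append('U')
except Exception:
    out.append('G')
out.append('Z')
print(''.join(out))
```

Execution trace: 'H' (inner try body) → 'C' (inner except AttributeError) → 'Z' (after the try/except). Output: HCZ

Answer: HCZ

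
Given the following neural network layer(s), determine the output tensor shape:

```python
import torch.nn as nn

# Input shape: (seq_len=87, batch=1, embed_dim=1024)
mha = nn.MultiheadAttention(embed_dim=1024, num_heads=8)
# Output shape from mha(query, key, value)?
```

Input: (87, 1, 1024) -> Output: (87, 1, 1024)

Answer: (87, 1, 1024)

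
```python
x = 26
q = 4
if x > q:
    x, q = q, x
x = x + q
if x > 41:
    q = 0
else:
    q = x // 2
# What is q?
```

Trace:
`x = 26` → x = 26
`q = 4` → q = 4
`if x > q: ...` → x > q is True → x = 4; q = 26
`x = x + q` → x = 30
`if x > 41: ...` → x > 41 is False, take else branch → q = 15
So q = 15

Answer: 15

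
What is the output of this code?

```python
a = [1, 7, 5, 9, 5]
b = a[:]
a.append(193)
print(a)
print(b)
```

Key concept: slice [:] creates copy.
Step by step:
`a = [1, 7, 5, 9, 5]` → a = [1, 7, 5, 9, 5]
`b = a[:]` → b = [1, 7, 5, 9, 5]
`a.append(193)` → a = [1, 7, 5, 9, 5, 193]
`print(a)` → prints [1, 7, 5, 9, 5, 193]
`print(b)` → prints [1, 7, 5, 9, 5]

Answer:
[1, 7, 5, 9, 5, 193]
[1, 7, 5, 9, 5]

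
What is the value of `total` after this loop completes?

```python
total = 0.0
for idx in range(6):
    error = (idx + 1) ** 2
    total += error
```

Sum of squared losses 1² + 2² + ... + 6²
`total` takes the values: 0.0 → 1.0 → 5.0 → 14.0 → 30.0 → 55.0 → 91.0

Answer: 91.0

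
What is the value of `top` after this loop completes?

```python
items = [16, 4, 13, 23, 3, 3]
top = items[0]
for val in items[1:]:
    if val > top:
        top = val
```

Maximum of [16, 4, 13, 23, 3, 3]
`top` takes the values: 16 → 23

Answer: 23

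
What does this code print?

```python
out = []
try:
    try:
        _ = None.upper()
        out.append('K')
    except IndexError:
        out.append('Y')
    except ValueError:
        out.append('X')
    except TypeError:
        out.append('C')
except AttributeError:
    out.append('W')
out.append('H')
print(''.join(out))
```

Execution trace: 'W' (outer except AttributeError) → 'H' (after the try/except). Output: WH

Answer: WH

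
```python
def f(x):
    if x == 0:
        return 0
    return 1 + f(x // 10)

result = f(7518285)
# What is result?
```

Count of digits of 7518285: 7

Answer: 7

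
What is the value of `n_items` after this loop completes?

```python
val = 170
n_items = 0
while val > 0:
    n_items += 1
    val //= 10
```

Count digits by repeated division by 10
`n_items` takes the values: 0 → 1 → 2 → 3

Answer: 3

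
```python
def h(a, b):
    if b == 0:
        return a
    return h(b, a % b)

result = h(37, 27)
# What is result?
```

h(37, 27) -> h(27, 10) -> h(10, 7) -> h(7, 3) -> h(3, 1) -> h(1, 0) -> 1

Answer: 1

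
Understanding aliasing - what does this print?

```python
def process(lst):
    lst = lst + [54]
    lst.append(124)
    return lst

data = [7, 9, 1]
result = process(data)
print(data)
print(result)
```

Key concept: rebinding parameter vs mutation.
Step by step:
`data = [7, 9, 1]` → data = [7, 9, 1]
`result = process(data)` → result = [7, 9, 1, 54, 124]
`print(data)` → prints [7, 9, 1]
`print(result)` → prints [7, 9, 1, 54, 124]

Answer:
[7, 9, 1]
[7, 9, 1, 54, 124]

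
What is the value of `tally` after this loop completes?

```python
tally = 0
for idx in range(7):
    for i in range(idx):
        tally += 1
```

Triangle number: 0+1+2+...+6
`tally` takes the values: 0 → 1 → 2 → 3 → 4 → 5 → 6 → 7 → 8 → 9 → 10 → 11 → 12 → 13 → 14 → 15 → 16 → 17 → 18 → 19 → 20 → 21

Answer: 21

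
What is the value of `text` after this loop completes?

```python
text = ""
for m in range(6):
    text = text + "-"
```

Repeat '-' 6 times
`text` takes the values: "" → "-" → "--" → "---" → "----" → "-----" → "------"

Answer: "------"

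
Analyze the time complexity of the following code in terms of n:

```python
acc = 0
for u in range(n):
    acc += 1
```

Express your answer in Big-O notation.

Each loop level contributes: n. Multiplying the contributions gives O(n).

Answer: O(n)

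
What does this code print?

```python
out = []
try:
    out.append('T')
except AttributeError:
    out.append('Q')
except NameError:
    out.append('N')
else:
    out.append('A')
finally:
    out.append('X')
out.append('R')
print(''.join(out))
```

Execution trace: 'T' (try body, no exception) → 'A' (else) → 'X' (finally) → 'R' (after the try/except). Output: TAXR

Answer: TAXR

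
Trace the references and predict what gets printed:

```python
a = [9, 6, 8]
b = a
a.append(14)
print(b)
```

Key concept: basic list aliasing.
Step by step:
`a = [9, 6, 8]` → a = [9, 6, 8]
`b = a` → b = [9, 6, 8] (same object as a)
`a.append(14)` → a = [9, 6, 8, 14] (same object as b); b = [9, 6, 8, 14] (same object as a)
`print(b)` → prints [9, 6, 8, 14]

Answer: [9, 6, 8, 14]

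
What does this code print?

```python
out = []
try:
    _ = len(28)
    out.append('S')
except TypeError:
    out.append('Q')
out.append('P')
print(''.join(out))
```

Execution trace: 'Q' (except TypeError) → 'P' (after the try/except). Output: QP

Answer: QP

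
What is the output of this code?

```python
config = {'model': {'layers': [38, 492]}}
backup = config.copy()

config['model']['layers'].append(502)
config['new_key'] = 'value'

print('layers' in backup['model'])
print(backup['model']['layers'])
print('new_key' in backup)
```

Key concept: shallow copy gotcha with nested dict.
Step by step:
`config = {'model': {'layers': [38, 492]}}` → config = {'model': {'layers': [38, 492]}}
`backup = config.copy()` → backup = {'model': {'layers': [38, 492]}}
`config['model']['layers'].append(502)` → config = {'model': {'layers': [38, 492, 502]}}; backup = {'model': {'layers': [38, 492, 502]}}
`config['new_key'] = 'value'` → config = {'model': {'layers': [38, 492, 502]}, 'new_key': 'value'}
`print('layers' in backup['model'])` → prints True
`print(backup['model']['layers'])` → prints [38, 492, 502]
`print('new_key' in backup)` → prints False

Answer:
True
[38, 492, 502]
False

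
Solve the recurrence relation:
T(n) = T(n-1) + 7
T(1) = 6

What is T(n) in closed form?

Unrolling: T(n) = T(1) + 7·(n-1) = 6 + 7(n-1) = 7n - 1.

Answer: T(n) = 7n - 1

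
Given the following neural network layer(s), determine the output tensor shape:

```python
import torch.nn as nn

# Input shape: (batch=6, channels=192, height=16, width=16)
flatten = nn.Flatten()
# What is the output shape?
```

Input: (6, 192, 16, 16) -> Output: (6, 49152)

Answer: (6, 49152)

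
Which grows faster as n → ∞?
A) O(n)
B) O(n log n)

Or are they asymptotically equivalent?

O(n) vs O(n log n): Higher order terms dominate.

Answer: B) O(n log n) grows faster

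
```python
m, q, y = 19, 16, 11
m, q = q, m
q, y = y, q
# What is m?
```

Trace:
`m, q, y = 19, 16, 11` → m = 19; q = 16; y = 11
`m, q = q, m` → m = 16; q = 19
`q, y = y, q` → q = 11; y = 19
So m = 16

Answer: 16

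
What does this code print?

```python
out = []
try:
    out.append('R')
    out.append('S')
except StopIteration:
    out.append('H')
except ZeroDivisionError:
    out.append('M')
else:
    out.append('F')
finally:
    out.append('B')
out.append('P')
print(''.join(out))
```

Execution trace: 'R' (try body) → 'S' (try body, no exception) → 'F' (else) → 'B' (finally) → 'P' (after the try/except). Output: RSFBP

Answer: RSFBP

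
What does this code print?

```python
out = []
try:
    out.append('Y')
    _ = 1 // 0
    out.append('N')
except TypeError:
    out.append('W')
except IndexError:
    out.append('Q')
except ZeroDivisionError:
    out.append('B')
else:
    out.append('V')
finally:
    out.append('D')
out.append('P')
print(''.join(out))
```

Execution trace: 'Y' (try body) → 'B' (except ZeroDivisionError) → 'D' (finally) → 'P' (after the try/except). Output: YBDP

Answer: YBDP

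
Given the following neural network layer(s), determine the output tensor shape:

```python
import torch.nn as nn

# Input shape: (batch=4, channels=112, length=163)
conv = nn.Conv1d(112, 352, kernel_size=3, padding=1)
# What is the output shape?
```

Input: (4, 112, 163) -> Output: (4, 352, 163)

Answer: (4, 352, 163)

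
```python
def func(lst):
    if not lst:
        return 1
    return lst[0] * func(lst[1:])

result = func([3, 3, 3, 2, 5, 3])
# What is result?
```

Product over [3, 3, 3, 2, 5, 3] = 3 * 3 * 3 * 2 * 5 * 3 = 810

Answer: 810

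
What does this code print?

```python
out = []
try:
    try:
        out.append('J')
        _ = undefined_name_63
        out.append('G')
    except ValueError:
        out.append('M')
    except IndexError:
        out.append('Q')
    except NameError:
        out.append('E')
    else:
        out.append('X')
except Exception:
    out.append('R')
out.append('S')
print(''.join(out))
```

Execution trace: 'J' (inner try body) → 'E' (inner except NameError) → 'S' (after the try/except). Output: JES

Answer: JES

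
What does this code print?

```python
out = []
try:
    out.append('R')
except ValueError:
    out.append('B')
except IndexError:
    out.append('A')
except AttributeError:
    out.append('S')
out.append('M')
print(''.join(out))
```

Execution trace: 'R' (try body, no exception) → 'M' (after the try/except). Output: RM

Answer: RM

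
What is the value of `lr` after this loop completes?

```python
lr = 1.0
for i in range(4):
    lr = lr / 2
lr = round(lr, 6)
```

Halving LR 4 times: 1 / 2^4
`lr` takes the values: 1.0 → 0.5 → 0.25 → 0.125 → 0.0625

Answer: 0.0625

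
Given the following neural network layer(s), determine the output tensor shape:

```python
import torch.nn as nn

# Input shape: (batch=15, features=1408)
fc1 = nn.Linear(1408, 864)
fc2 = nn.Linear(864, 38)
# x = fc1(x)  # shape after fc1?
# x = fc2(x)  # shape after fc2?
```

Input: (15, 1408) -> after fc1: (15, 864) -> Output: (15, 38)

Answer: (15, 38)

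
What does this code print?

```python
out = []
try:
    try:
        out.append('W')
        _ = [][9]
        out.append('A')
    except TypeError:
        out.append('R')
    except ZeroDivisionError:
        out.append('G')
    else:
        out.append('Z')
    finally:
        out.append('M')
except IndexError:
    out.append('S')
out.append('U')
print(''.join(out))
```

Execution trace: 'W' (try body) → 'M' (finally) → 'S' (outer except IndexError) → 'U' (after the try/except). Output: WMSU

Answer: WMSU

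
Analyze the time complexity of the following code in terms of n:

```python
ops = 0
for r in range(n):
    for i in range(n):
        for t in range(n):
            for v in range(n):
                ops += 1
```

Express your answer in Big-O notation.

Each loop level contributes: n × n × n × n. Multiplying the contributions gives O(n^4).

Answer: O(n^4)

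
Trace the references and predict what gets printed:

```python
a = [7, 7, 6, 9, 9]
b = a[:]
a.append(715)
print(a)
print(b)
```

Key concept: slice [:] creates copy.
Step by step:
`a = [7, 7, 6, 9, 9]` → a = [7, 7, 6, 9, 9]
`b = a[:]` → b = [7, 7, 6, 9, 9]
`a.append(715)` → a = [7, 7, 6, 9, 9, 715]
`print(a)` → prints [7, 7, 6, 9, 9, 715]
`print(b)` → prints [7, 7, 6, 9, 9]

Answer:
[7, 7, 6, 9, 9, 715]
[7, 7, 6, 9, 9]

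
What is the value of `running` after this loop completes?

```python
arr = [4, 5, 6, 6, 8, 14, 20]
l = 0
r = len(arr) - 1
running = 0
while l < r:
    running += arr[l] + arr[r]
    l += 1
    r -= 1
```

Sum of pairs from ends
`running` takes the values: 0 → 24 → 43 → 57

Answer: 57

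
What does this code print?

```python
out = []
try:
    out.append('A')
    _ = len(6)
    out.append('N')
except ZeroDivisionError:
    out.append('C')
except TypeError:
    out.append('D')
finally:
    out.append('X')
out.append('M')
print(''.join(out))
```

Execution trace: 'A' (try body) → 'D' (except TypeError) → 'X' (finally) → 'M' (after the try/except). Output: ADXM

Answer: ADXM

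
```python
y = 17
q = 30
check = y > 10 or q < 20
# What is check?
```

Trace:
`y = 17` → y = 17
`q = 30` → q = 30
`check = y > 10 or q < 20` → check = True
So check = True

Answer: True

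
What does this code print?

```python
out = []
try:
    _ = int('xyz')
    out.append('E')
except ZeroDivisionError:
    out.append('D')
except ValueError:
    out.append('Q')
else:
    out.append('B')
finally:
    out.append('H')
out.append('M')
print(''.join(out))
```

Execution trace: 'Q' (except ValueError) → 'H' (finally) → 'M' (after the try/except). Output: QHM

Answer: QHM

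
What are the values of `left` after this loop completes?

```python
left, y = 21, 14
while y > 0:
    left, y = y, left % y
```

GCD of 21 and 14
`left` takes the values: 21 → 14 → 7

Answer: 7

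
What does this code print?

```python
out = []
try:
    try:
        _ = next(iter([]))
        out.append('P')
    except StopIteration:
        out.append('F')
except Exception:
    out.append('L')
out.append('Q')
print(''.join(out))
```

Execution trace: 'F' (inner except StopIteration) → 'Q' (after the try/except). Output: FQ

Answer: FQ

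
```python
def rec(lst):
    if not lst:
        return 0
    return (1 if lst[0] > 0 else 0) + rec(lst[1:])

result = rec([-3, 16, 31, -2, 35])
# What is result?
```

Count of positive elements in [-3, 16, 31, -2, 35] = 3

Answer: 3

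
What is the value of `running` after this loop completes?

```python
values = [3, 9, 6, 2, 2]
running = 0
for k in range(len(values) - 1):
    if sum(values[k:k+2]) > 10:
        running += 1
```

Count windows with sum > 10
`running` takes the values: 0 → 1 → 2

Answer: 2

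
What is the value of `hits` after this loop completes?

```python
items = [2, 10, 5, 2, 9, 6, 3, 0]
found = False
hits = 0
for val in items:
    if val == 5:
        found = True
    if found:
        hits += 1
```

Count elements after first 5 in [2, 10, 5, 2, 9, 6, 3, 0]
`hits` takes the values: 0 → 1 → 2 → 3 → 4 → 5 → 6

Answer: 6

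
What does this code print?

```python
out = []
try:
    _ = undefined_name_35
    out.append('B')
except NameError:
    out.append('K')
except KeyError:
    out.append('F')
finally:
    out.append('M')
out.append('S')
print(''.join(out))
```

Execution trace: 'K' (except NameError) → 'M' (finally) → 'S' (after the try/except). Output: KMS

Answer: KMS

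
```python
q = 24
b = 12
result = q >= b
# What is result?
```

Trace:
`q = 24` → q = 24
`b = 12` → b = 12
`result = q >= b` → result = True
So result = True

Answer: True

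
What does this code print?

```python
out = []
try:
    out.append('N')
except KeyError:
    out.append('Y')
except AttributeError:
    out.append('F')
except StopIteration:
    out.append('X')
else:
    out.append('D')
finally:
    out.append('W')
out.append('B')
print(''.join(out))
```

Execution trace: 'N' (try body, no exception) → 'D' (else) → 'W' (finally) → 'B' (after the try/except). Output: NDWB

Answer: NDWB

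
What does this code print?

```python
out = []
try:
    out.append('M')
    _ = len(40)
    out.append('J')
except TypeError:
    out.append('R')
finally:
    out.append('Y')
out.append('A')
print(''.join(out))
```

Execution trace: 'M' (try body) → 'R' (except TypeError) → 'Y' (finally) → 'A' (after the try/except). Output: MRYA

Answer: MRYA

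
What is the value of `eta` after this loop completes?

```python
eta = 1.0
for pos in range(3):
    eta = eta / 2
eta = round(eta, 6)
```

Halving LR 3 times: 1 / 2^3
`eta` takes the values: 1.0 → 0.5 → 0.25 → 0.125

Answer: 0.125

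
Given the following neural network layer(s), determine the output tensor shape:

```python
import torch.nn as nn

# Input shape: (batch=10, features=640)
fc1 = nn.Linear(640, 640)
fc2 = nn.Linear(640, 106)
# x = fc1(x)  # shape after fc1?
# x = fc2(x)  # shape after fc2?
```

Input: (10, 640) -> after fc1: (10, 640) -> Output: (10, 106)

Answer: (10, 106)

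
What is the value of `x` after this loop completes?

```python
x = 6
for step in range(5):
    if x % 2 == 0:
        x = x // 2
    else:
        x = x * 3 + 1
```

Collatz-style transformation from 6
`x` takes the values: 6 → 3 → 10 → 5 → 16 → 8

Answer: 8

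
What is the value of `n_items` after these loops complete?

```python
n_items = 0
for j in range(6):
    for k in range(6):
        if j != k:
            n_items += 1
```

6² - 6 (exclude diagonal)
`n_items` takes the values: 0 → 1 → 2 → 3 → 4 → 5 → 6 → 7 → 8 → 9 → 10 → 11 → 12 → 13 → 14 → 15 → 16 → 17 → 18 → 19 → 20 → 21 → 22 → 23 → 24 → 25 → 26 → 27 → 28 → 29 → 30

Answer: 30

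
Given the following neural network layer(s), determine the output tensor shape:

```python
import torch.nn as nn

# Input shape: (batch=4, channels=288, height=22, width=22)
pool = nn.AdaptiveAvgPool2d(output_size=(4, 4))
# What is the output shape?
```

Input: (4, 288, 22, 22) -> Output: (4, 288, 4, 4)

Answer: (4, 288, 4, 4)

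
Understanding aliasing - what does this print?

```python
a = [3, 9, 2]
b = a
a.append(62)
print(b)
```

Key concept: basic list aliasing.
Step by step:
`a = [3, 9, 2]` → a = [3, 9, 2]
`b = a` → b = [3, 9, 2] (same object as a)
`a.append(62)` → a = [3, 9, 2, 62] (same object as b); b = [3, 9, 2, 62] (same object as a)
`print(b)` → prints [3, 9, 2, 62]

Answer: [3, 9, 2, 62]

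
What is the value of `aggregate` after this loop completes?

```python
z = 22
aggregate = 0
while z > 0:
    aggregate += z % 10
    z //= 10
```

Sum digits of 22
`aggregate` takes the values: 0 → 2 → 4

Answer: 4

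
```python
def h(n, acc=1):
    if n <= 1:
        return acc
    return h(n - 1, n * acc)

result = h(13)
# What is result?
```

Accumulator trace (n, acc): (13, 1) -> (12, 13) -> (11, 156) -> (10, 1716) -> (9, 17160) -> (8, 154440) -> (7, 1235520) -> (6, 8648640) -> (5, 51891840) -> (4, 259459200) -> (3, 1037836800) -> (2, 3113510400) -> (1, 6227020800) -> return 6227020800

Answer: 6227020800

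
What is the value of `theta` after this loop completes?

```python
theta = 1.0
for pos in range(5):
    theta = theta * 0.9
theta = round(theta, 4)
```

Exponential decay: 1.0 * 0.9^5
`theta` takes the values: 1.0 → 0.9 → 0.81 → 0.729 → 0.6561 → 0.59049 → 0.5905

Answer: 0.5905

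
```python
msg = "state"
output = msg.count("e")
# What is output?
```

Trace:
`msg = "state"` → msg = 'state'
`output = msg.count("e")` → output = 1
So output = 1

Answer: 1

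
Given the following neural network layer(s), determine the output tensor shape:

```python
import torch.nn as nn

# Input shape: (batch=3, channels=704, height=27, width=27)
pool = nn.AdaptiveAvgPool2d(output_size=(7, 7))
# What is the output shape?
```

Input: (3, 704, 27, 27) -> Output: (3, 704, 7, 7)

Answer: (3, 704, 7, 7)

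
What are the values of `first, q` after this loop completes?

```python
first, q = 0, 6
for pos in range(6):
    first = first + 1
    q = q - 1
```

first goes 0→6, q goes 6→0
`first, q` takes the values: (0, 6) → (1, 6) → (1, 5) → (2, 5) → (2, 4) → (3, 4) → (3, 3) → (4, 3) → (4, 2) → (5, 2) → (5, 1) → (6, 1) → (6, 0)

Answer: 6, 0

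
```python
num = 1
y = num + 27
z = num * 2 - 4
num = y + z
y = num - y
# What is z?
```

Trace:
`num = 1` → num = 1
`y = num + 27` → y = 28
`z = num * 2 - 4` → z = -2
`num = y + z` → num = 26
`y = num - y` → y = -2
So z = -2

Answer: -2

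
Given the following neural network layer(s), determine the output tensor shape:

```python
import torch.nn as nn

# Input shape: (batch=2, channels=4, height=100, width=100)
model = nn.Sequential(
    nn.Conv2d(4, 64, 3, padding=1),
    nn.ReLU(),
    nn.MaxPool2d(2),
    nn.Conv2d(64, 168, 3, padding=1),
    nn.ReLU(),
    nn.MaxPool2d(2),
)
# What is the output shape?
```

Input: (2, 4, 100, 100) -> after first Conv2d: (2, 64, 100, 100) -> after first MaxPool2d: (2, 64, 50, 50) -> after second Conv2d: (2, 168, 50, 50) -> Output: (2, 168, 25, 25)

Answer: (2, 168, 25, 25)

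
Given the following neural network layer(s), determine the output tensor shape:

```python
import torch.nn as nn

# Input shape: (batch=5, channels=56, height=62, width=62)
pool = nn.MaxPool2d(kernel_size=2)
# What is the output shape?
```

Input: (5, 56, 62, 62) -> Output: (5, 56, 31, 31)

Answer: (5, 56, 31, 31)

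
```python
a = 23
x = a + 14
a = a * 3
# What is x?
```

Trace:
`a = 23` → a = 23
`x = a + 14` → x = 37
`a = a * 3` → a = 69
So x = 37

Answer: 37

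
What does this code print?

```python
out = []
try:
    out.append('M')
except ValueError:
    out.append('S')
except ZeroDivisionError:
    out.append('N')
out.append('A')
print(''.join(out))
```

Execution trace: 'M' (try body, no exception) → 'A' (after the try/except). Output: MA

Answer: MA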